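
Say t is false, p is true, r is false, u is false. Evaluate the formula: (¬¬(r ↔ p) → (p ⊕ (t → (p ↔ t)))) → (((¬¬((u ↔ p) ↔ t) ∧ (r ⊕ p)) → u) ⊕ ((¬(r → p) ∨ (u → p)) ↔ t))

False

r ↔ p = False ↔ True = False
¬(r ↔ p) = ¬False = True
¬¬(r ↔ p) = ¬True = False
p ↔ t = True ↔ False = False
t → (p ↔ t) = False → False = True
p ⊕ (t → (p ↔ t)) = True ⊕ True = False
¬¬(r ↔ p) → (p ⊕ (t → (p ↔ t))) = False → False = True
u ↔ p = False ↔ True = False
(u ↔ p) ↔ t = False ↔ False = True
¬((u ↔ p) ↔ t) = ¬True = False
¬¬((u ↔ p) ↔ t) = ¬False = True
r ⊕ p = False ⊕ True = True
¬¬((u ↔ p) ↔ t) ∧ (r ⊕ p) = True ∧ True = True
(¬¬((u ↔ p) ↔ t) ∧ (r ⊕ p)) → u = True → False = False
r → p = False → True = True
¬(r → p) = ¬True = False
u → p = False → True = True
¬(r → p) ∨ (u → p) = False ∨ True = True
(¬(r → p) ∨ (u → p)) ↔ t = True ↔ False = False
((¬¬((u ↔ p) ↔ t) ∧ (r ⊕ p)) → u) ⊕ ((¬(r → p) ∨ (u → p)) ↔ t) = False ⊕ False = False
(¬¬(r ↔ p) → (p ⊕ (t → (p ↔ t)))) → (((¬¬((u ↔ p) ↔ t) ∧ (r ⊕ p)) → u) ⊕ ((¬(r → p) ∨ (u → p)) ↔ t)) = True → False = False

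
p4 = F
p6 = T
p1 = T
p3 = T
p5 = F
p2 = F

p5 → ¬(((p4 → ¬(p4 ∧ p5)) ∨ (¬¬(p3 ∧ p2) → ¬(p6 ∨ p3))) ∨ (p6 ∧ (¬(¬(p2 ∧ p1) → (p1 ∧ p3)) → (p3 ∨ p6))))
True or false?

p4 ∧ p5 = F ∧ F = F
¬(p4 ∧ p5) = ¬F = T
p4 → ¬(p4 ∧ p5) = F → T = T
p3 ∧ p2 = T ∧ F = F
¬(p3 ∧ p2) = ¬F = T
¬¬(p3 ∧ p2) = ¬T = F
p6 ∨ p3 = T ∨ T = T
¬(p6 ∨ p3) = ¬T = F
¬¬(p3 ∧ p2) → ¬(p6 ∨ p3) = F → F = T
(p4 → ¬(p4 ∧ p5)) ∨ (¬¬(p3 ∧ p2) → ¬(p6 ∨ p3)) = T ∨ T = T
p2 ∧ p1 = F ∧ T = F
¬(p2 ∧ p1) = ¬F = T
p1 ∧ p3 = T ∧ T = T
¬(p2 ∧ p1) → (p1 ∧ p3) = T → T = T
¬(¬(p2 ∧ p1) → (p1 ∧ p3)) = ¬T = F
p3 ∨ p6 = T ∨ T = T
¬(¬(p2 ∧ p1) → (p1 ∧ p3)) → (p3 ∨ p6) = F → T = T
p6 ∧ (¬(¬(p2 ∧ p1) → (p1 ∧ p3)) → (p3 ∨ p6)) = T ∧ T = T
((p4 → ¬(p4 ∧ p5)) ∨ (¬¬(p3 ∧ p2) → ¬(p6 ∨ p3))) ∨ (p6 ∧ (¬(¬(p2 ∧ p1) → (p1 ∧ p3)) → (p3 ∨ p6))) = T ∨ T = T
¬(((p4 → ¬(p4 ∧ p5)) ∨ (¬¬(p3 ∧ p2) → ¬(p6 ∨ p3))) ∨ (p6 ∧ (¬(¬(p2 ∧ p1) → (p1 ∧ p3)) → (p3 ∨ p6)))) = ¬T = F
p5 → ¬(((p4 → ¬(p4 ∧ p5)) ∨ (¬¬(p3 ∧ p2) → ¬(p6 ∨ p3))) ∨ (p6 ∧ (¬(¬(p2 ∧ p1) → (p1 ∧ p3)) → (p3 ∨ p6)))) = F → F = T

T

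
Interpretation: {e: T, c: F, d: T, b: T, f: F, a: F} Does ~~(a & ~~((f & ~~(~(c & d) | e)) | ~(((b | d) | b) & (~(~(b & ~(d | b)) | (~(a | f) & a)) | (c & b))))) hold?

F

c & d = F & T = F
~(c & d) = ~F = T
~(c & d) | e = T | T = T
~(~(c & d) | e) = ~T = F
~~(~(c & d) | e) = ~F = T
f & ~~(~(c & d) | e) = F & T = F
b | d = T | T = T
(b | d) | b = T | T = T
d | b = T | T = T
~(d | b) = ~T = F
b & ~(d | b) = T & F = F
~(b & ~(d | b)) = ~F = T
a | f = F | F = F
~(a | f) = ~F = T
~(a | f) & a = T & F = F
~(b & ~(d | b)) | (~(a | f) & a) = T | F = T
~(~(b & ~(d | b)) | (~(a | f) & a)) = ~T = F
c & b = F & T = F
~(~(b & ~(d | b)) | (~(a | f) & a)) | (c & b) = F | F = F
((b | d) | b) & (~(~(b & ~(d | b)) | (~(a | f) & a)) | (c & b)) = T & F = F
~(((b | d) | b) & (~(~(b & ~(d | b)) | (~(a | f) & a)) | (c & b))) = ~F = T
(f & ~~(~(c & d) | e)) | ~(((b | d) | b) & (~(~(b & ~(d | b)) | (~(a | f) & a)) | (c & b))) = F | T = T
~((f & ~~(~(c & d) | e)) | ~(((b | d) | b) & (~(~(b & ~(d | b)) | (~(a | f) & a)) | (c & b)))) = ~T = F
~~((f & ~~(~(c & d) | e)) | ~(((b | d) | b) & (~(~(b & ~(d | b)) | (~(a | f) & a)) | (c & b)))) = ~F = T
a & ~~((f & ~~(~(c & d) | e)) | ~(((b | d) | b) & (~(~(b & ~(d | b)) | (~(a | f) & a)) | (c & b)))) = F & T = F
~(a & ~~((f & ~~(~(c & d) | e)) | ~(((b | d) | b) & (~(~(b & ~(d | b)) | (~(a | f) & a)) | (c & b))))) = ~F = T
~~(a & ~~((f & ~~(~(c & d) | e)) | ~(((b | d) | b) & (~(~(b & ~(d | b)) | (~(a | f) & a)) | (c & b))))) = ~T = F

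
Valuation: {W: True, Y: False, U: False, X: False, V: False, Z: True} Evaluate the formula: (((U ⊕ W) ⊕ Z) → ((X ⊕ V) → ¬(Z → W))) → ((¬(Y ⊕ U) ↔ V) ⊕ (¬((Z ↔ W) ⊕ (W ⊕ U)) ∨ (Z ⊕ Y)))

True

U ⊕ W = False ⊕ True = True
(U ⊕ W) ⊕ Z = True ⊕ True = False
X ⊕ V = False ⊕ False = False
Z → W = True → True = True
¬(Z → W) = ¬True = False
(X ⊕ V) → ¬(Z → W) = False → False = True
((U ⊕ W) ⊕ Z) → ((X ⊕ V) → ¬(Z → W)) = False → True = True
Y ⊕ U = False ⊕ False = False
¬(Y ⊕ U) = ¬False = True
¬(Y ⊕ U) ↔ V = True ↔ False = False
Z ↔ W = True ↔ True = True
W ⊕ U = True ⊕ False = True
(Z ↔ W) ⊕ (W ⊕ U) = True ⊕ True = False
¬((Z ↔ W) ⊕ (W ⊕ U)) = ¬False = True
Z ⊕ Y = True ⊕ False = True
¬((Z ↔ W) ⊕ (W ⊕ U)) ∨ (Z ⊕ Y) = True ∨ True = True
(¬(Y ⊕ U) ↔ V) ⊕ (¬((Z ↔ W) ⊕ (W ⊕ U)) ∨ (Z ⊕ Y)) = False ⊕ True = True
(((U ⊕ W) ⊕ Z) → ((X ⊕ V) → ¬(Z → W))) → ((¬(Y ⊕ U) ↔ V) ⊕ (¬((Z ↔ W) ⊕ (W ⊕ U)) ∨ (Z ⊕ Y))) = True → True = True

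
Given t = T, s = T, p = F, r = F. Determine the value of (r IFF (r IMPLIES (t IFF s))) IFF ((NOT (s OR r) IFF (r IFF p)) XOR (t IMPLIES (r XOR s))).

F

Substituting t=T, s=T, p=F, r=F:
t IFF s = T IFF T = T
r IMPLIES (t IFF s) = F IMPLIES T = T
r IFF (r IMPLIES (t IFF s)) = F IFF T = F
s OR r = T OR F = T
NOT (s OR r) = NOT T = F
r IFF p = F IFF F = T
NOT (s OR r) IFF (r IFF p) = F IFF T = F
r XOR s = F XOR T = T
t IMPLIES (r XOR s) = T IMPLIES T = T
(NOT (s OR r) IFF (r IFF p)) XOR (t IMPLIES (r XOR s)) = F XOR T = T
(r IFF (r IMPLIES (t IFF s))) IFF ((NOT (s OR r) IFF (r IFF p)) XOR (t IMPLIES (r XOR s))) = F IFF T = F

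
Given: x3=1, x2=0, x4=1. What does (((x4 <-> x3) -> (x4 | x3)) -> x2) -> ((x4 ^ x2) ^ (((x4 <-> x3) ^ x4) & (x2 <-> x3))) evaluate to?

x4 <-> x3 = 1 <-> 1 = 1
x4 | x3 = 1 | 1 = 1
(x4 <-> x3) -> (x4 | x3) = 1 -> 1 = 1
((x4 <-> x3) -> (x4 | x3)) -> x2 = 1 -> 0 = 0
x4 ^ x2 = 1 ^ 0 = 1
x4 <-> x3 = 1 <-> 1 = 1
(x4 <-> x3) ^ x4 = 1 ^ 1 = 0
x2 <-> x3 = 0 <-> 1 = 0
((x4 <-> x3) ^ x4) & (x2 <-> x3) = 0 & 0 = 0
(x4 ^ x2) ^ (((x4 <-> x3) ^ x4) & (x2 <-> x3)) = 1 ^ 0 = 1
(((x4 <-> x3) -> (x4 | x3)) -> x2) -> ((x4 ^ x2) ^ (((x4 <-> x3) ^ x4) & (x2 <-> x3))) = 0 -> 1 = 1

1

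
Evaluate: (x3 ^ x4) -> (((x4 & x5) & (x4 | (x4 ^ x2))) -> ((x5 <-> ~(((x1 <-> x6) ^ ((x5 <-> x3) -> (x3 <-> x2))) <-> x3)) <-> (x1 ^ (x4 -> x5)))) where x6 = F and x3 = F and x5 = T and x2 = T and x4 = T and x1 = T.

F

x3 ^ x4 = F ^ T = T
x4 & x5 = T & T = T
x4 ^ x2 = T ^ T = F
x4 | (x4 ^ x2) = T | F = T
(x4 & x5) & (x4 | (x4 ^ x2)) = T & T = T
x1 <-> x6 = T <-> F = F
x5 <-> x3 = T <-> F = F
x3 <-> x2 = F <-> T = F
(x5 <-> x3) -> (x3 <-> x2) = F -> F = T
(x1 <-> x6) ^ ((x5 <-> x3) -> (x3 <-> x2)) = F ^ T = T
((x1 <-> x6) ^ ((x5 <-> x3) -> (x3 <-> x2))) <-> x3 = T <-> F = F
~(((x1 <-> x6) ^ ((x5 <-> x3) -> (x3 <-> x2))) <-> x3) = ~F = T
x5 <-> ~(((x1 <-> x6) ^ ((x5 <-> x3) -> (x3 <-> x2))) <-> x3) = T <-> T = T
x4 -> x5 = T -> T = T
x1 ^ (x4 -> x5) = T ^ T = F
(x5 <-> ~(((x1 <-> x6) ^ ((x5 <-> x3) -> (x3 <-> x2))) <-> x3)) <-> (x1 ^ (x4 -> x5)) = T <-> F = F
((x4 & x5) & (x4 | (x4 ^ x2))) -> ((x5 <-> ~(((x1 <-> x6) ^ ((x5 <-> x3) -> (x3 <-> x2))) <-> x3)) <-> (x1 ^ (x4 -> x5))) = T -> F = F
(x3 ^ x4) -> (((x4 & x5) & (x4 | (x4 ^ x2))) -> ((x5 <-> ~(((x1 <-> x6) ^ ((x5 <-> x3) -> (x3 <-> x2))) <-> x3)) <-> (x1 ^ (x4 -> x5)))) = T -> F = F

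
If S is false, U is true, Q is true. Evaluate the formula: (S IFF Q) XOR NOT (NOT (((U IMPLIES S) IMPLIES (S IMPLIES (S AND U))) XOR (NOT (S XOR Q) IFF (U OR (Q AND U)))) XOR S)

true

Substituting S=false, U=true, Q=true:
S IFF Q = false IFF true = false
U IMPLIES S = true IMPLIES false = false
S AND U = false AND true = false
S IMPLIES (S AND U) = false IMPLIES false = true
(U IMPLIES S) IMPLIES (S IMPLIES (S AND U)) = false IMPLIES true = true
S XOR Q = false XOR true = true
NOT (S XOR Q) = NOT true = false
Q AND U = true AND true = true
U OR (Q AND U) = true OR true = true
NOT (S XOR Q) IFF (U OR (Q AND U)) = false IFF true = false
((U IMPLIES S) IMPLIES (S IMPLIES (S AND U))) XOR (NOT (S XOR Q) IFF (U OR (Q AND U))) = true XOR false = true
NOT (((U IMPLIES S) IMPLIES (S IMPLIES (S AND U))) XOR (NOT (S XOR Q) IFF (U OR (Q AND U)))) = NOT true = false
NOT (((U IMPLIES S) IMPLIES (S IMPLIES (S AND U))) XOR (NOT (S XOR Q) IFF (U OR (Q AND U)))) XOR S = false XOR false = false
NOT (NOT (((U IMPLIES S) IMPLIES (S IMPLIES (S AND U))) XOR (NOT (S XOR Q) IFF (U OR (Q AND U)))) XOR S) = NOT false = true
(S IFF Q) XOR NOT (NOT (((U IMPLIES S) IMPLIES (S IMPLIES (S AND U))) XOR (NOT (S XOR Q) IFF (U OR (Q AND U)))) XOR S) = false XOR true = true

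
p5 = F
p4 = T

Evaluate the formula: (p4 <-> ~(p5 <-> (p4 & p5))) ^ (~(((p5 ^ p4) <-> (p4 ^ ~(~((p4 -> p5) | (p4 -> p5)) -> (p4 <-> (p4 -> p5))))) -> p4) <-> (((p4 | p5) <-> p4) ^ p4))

T

p4 & p5 = T & F = F
p5 <-> (p4 & p5) = F <-> F = T
~(p5 <-> (p4 & p5)) = ~T = F
p4 <-> ~(p5 <-> (p4 & p5)) = T <-> F = F
p5 ^ p4 = F ^ T = T
p4 -> p5 = T -> F = F
p4 -> p5 = T -> F = F
(p4 -> p5) | (p4 -> p5) = F | F = F
~((p4 -> p5) | (p4 -> p5)) = ~F = T
p4 -> p5 = T -> F = F
p4 <-> (p4 -> p5) = T <-> F = F
~((p4 -> p5) | (p4 -> p5)) -> (p4 <-> (p4 -> p5)) = T -> F = F
~(~((p4 -> p5) | (p4 -> p5)) -> (p4 <-> (p4 -> p5))) = ~F = T
p4 ^ ~(~((p4 -> p5) | (p4 -> p5)) -> (p4 <-> (p4 -> p5))) = T ^ T = F
(p5 ^ p4) <-> (p4 ^ ~(~((p4 -> p5) | (p4 -> p5)) -> (p4 <-> (p4 -> p5)))) = T <-> F = F
((p5 ^ p4) <-> (p4 ^ ~(~((p4 -> p5) | (p4 -> p5)) -> (p4 <-> (p4 -> p5))))) -> p4 = F -> T = T
~(((p5 ^ p4) <-> (p4 ^ ~(~((p4 -> p5) | (p4 -> p5)) -> (p4 <-> (p4 -> p5))))) -> p4) = ~T = F
p4 | p5 = T | F = T
(p4 | p5) <-> p4 = T <-> T = T
((p4 | p5) <-> p4) ^ p4 = T ^ T = F
~(((p5 ^ p4) <-> (p4 ^ ~(~((p4 -> p5) | (p4 -> p5)) -> (p4 <-> (p4 -> p5))))) -> p4) <-> (((p4 | p5) <-> p4) ^ p4) = F <-> F = T
(p4 <-> ~(p5 <-> (p4 & p5))) ^ (~(((p5 ^ p4) <-> (p4 ^ ~(~((p4 -> p5) | (p4 -> p5)) -> (p4 <-> (p4 -> p5))))) -> p4) <-> (((p4 | p5) <-> p4) ^ p4)) = F ^ T = T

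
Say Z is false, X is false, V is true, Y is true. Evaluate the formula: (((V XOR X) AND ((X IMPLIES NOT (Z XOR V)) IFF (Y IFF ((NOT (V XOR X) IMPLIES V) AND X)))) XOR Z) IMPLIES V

T

V XOR X = T XOR F = T
Z XOR V = F XOR T = T
NOT (Z XOR V) = NOT T = F
X IMPLIES NOT (Z XOR V) = F IMPLIES F = T
V XOR X = T XOR F = T
NOT (V XOR X) = NOT T = F
NOT (V XOR X) IMPLIES V = F IMPLIES T = T
(NOT (V XOR X) IMPLIES V) AND X = T AND F = F
Y IFF ((NOT (V XOR X) IMPLIES V) AND X) = T IFF F = F
(X IMPLIES NOT (Z XOR V)) IFF (Y IFF ((NOT (V XOR X) IMPLIES V) AND X)) = T IFF F = F
(V XOR X) AND ((X IMPLIES NOT (Z XOR V)) IFF (Y IFF ((NOT (V XOR X) IMPLIES V) AND X))) = T AND F = F
((V XOR X) AND ((X IMPLIES NOT (Z XOR V)) IFF (Y IFF ((NOT (V XOR X) IMPLIES V) AND X)))) XOR Z = F XOR F = F
(((V XOR X) AND ((X IMPLIES NOT (Z XOR V)) IFF (Y IFF ((NOT (V XOR X) IMPLIES V) AND X)))) XOR Z) IMPLIES V = F IMPLIES T = T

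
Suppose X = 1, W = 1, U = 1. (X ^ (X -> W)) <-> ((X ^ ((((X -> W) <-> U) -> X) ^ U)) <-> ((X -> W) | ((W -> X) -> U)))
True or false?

Substituting X=1, W=1, U=1:
X -> W = 1 -> 1 = 1
X ^ (X -> W) = 1 ^ 1 = 0
X -> W = 1 -> 1 = 1
(X -> W) <-> U = 1 <-> 1 = 1
((X -> W) <-> U) -> X = 1 -> 1 = 1
(((X -> W) <-> U) -> X) ^ U = 1 ^ 1 = 0
X ^ ((((X -> W) <-> U) -> X) ^ U) = 1 ^ 0 = 1
X -> W = 1 -> 1 = 1
W -> X = 1 -> 1 = 1
(W -> X) -> U = 1 -> 1 = 1
(X -> W) | ((W -> X) -> U) = 1 | 1 = 1
(X ^ ((((X -> W) <-> U) -> X) ^ U)) <-> ((X -> W) | ((W -> X) -> U)) = 1 <-> 1 = 1
(X ^ (X -> W)) <-> ((X ^ ((((X -> W) <-> U) -> X) ^ U)) <-> ((X -> W) | ((W -> X) -> U))) = 0 <-> 1 = 0

0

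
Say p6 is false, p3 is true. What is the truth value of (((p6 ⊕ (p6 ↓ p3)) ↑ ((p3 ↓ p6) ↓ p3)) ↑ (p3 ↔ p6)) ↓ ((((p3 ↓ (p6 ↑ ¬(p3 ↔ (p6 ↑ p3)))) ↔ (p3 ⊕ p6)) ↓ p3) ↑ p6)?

p6 ↓ p3 = False ↓ True = False
p6 ⊕ (p6 ↓ p3) = False ⊕ False = False
p3 ↓ p6 = True ↓ False = False
(p3 ↓ p6) ↓ p3 = False ↓ True = False
(p6 ⊕ (p6 ↓ p3)) ↑ ((p3 ↓ p6) ↓ p3) = False ↑ False = True
p3 ↔ p6 = True ↔ False = False
((p6 ⊕ (p6 ↓ p3)) ↑ ((p3 ↓ p6) ↓ p3)) ↑ (p3 ↔ p6) = True ↑ False = True
p6 ↑ p3 = False ↑ True = True
p3 ↔ (p6 ↑ p3) = True ↔ True = True
¬(p3 ↔ (p6 ↑ p3)) = ¬True = False
p6 ↑ ¬(p3 ↔ (p6 ↑ p3)) = False ↑ False = True
p3 ↓ (p6 ↑ ¬(p3 ↔ (p6 ↑ p3))) = True ↓ True = False
p3 ⊕ p6 = True ⊕ False = True
(p3 ↓ (p6 ↑ ¬(p3 ↔ (p6 ↑ p3)))) ↔ (p3 ⊕ p6) = False ↔ True = False
((p3 ↓ (p6 ↑ ¬(p3 ↔ (p6 ↑ p3)))) ↔ (p3 ⊕ p6)) ↓ p3 = False ↓ True = False
(((p3 ↓ (p6 ↑ ¬(p3 ↔ (p6 ↑ p3)))) ↔ (p3 ⊕ p6)) ↓ p3) ↑ p6 = False ↑ False = True
(((p6 ⊕ (p6 ↓ p3)) ↑ ((p3 ↓ p6) ↓ p3)) ↑ (p3 ↔ p6)) ↓ ((((p3 ↓ (p6 ↑ ¬(p3 ↔ (p6 ↑ p3)))) ↔ (p3 ⊕ p6)) ↓ p3) ↑ p6) = True ↓ True = False

False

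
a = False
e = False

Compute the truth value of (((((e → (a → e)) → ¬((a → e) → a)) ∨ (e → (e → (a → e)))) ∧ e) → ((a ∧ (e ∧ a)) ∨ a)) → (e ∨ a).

False

a → e = False → False = True
e → (a → e) = False → True = True
a → e = False → False = True
(a → e) → a = True → False = False
¬((a → e) → a) = ¬False = True
(e → (a → e)) → ¬((a → e) → a) = True → True = True
a → e = False → False = True
e → (a → e) = False → True = True
e → (e → (a → e)) = False → True = True
((e → (a → e)) → ¬((a → e) → a)) ∨ (e → (e → (a → e))) = True ∨ True = True
(((e → (a → e)) → ¬((a → e) → a)) ∨ (e → (e → (a → e)))) ∧ e = True ∧ False = False
e ∧ a = False ∧ False = False
a ∧ (e ∧ a) = False ∧ False = False
(a ∧ (e ∧ a)) ∨ a = False ∨ False = False
((((e → (a → e)) → ¬((a → e) → a)) ∨ (e → (e → (a → e)))) ∧ e) → ((a ∧ (e ∧ a)) ∨ a) = False → False = True
e ∨ a = False ∨ False = False
(((((e → (a → e)) → ¬((a → e) → a)) ∨ (e → (e → (a → e)))) ∧ e) → ((a ∧ (e ∧ a)) ∨ a)) → (e ∨ a) = True → False = False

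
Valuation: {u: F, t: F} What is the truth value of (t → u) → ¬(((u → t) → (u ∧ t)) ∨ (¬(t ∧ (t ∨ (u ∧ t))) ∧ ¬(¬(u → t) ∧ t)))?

t → u = F → F = T
u → t = F → F = T
u ∧ t = F ∧ F = F
(u → t) → (u ∧ t) = T → F = F
u ∧ t = F ∧ F = F
t ∨ (u ∧ t) = F ∨ F = F
t ∧ (t ∨ (u ∧ t)) = F ∧ F = F
¬(t ∧ (t ∨ (u ∧ t))) = ¬F = T
u → t = F → F = T
¬(u → t) = ¬T = F
¬(u → t) ∧ t = F ∧ F = F
¬(¬(u → t) ∧ t) = ¬F = T
¬(t ∧ (t ∨ (u ∧ t))) ∧ ¬(¬(u → t) ∧ t) = T ∧ T = T
((u → t) → (u ∧ t)) ∨ (¬(t ∧ (t ∨ (u ∧ t))) ∧ ¬(¬(u → t) ∧ t)) = F ∨ T = T
¬(((u → t) → (u ∧ t)) ∨ (¬(t ∧ (t ∨ (u ∧ t))) ∧ ¬(¬(u → t) ∧ t))) = ¬T = F
(t → u) → ¬(((u → t) → (u ∧ t)) ∨ (¬(t ∧ (t ∨ (u ∧ t))) ∧ ¬(¬(u → t) ∧ t))) = T → F = F

F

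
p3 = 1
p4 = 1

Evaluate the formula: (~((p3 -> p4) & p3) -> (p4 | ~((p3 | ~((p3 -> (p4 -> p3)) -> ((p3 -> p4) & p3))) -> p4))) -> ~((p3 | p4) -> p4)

0

p3 -> p4 = 1 -> 1 = 1
(p3 -> p4) & p3 = 1 & 1 = 1
~((p3 -> p4) & p3) = ~1 = 0
p4 -> p3 = 1 -> 1 = 1
p3 -> (p4 -> p3) = 1 -> 1 = 1
p3 -> p4 = 1 -> 1 = 1
(p3 -> p4) & p3 = 1 & 1 = 1
(p3 -> (p4 -> p3)) -> ((p3 -> p4) & p3) = 1 -> 1 = 1
~((p3 -> (p4 -> p3)) -> ((p3 -> p4) & p3)) = ~1 = 0
p3 | ~((p3 -> (p4 -> p3)) -> ((p3 -> p4) & p3)) = 1 | 0 = 1
(p3 | ~((p3 -> (p4 -> p3)) -> ((p3 -> p4) & p3))) -> p4 = 1 -> 1 = 1
~((p3 | ~((p3 -> (p4 -> p3)) -> ((p3 -> p4) & p3))) -> p4) = ~1 = 0
p4 | ~((p3 | ~((p3 -> (p4 -> p3)) -> ((p3 -> p4) & p3))) -> p4) = 1 | 0 = 1
~((p3 -> p4) & p3) -> (p4 | ~((p3 | ~((p3 -> (p4 -> p3)) -> ((p3 -> p4) & p3))) -> p4)) = 0 -> 1 = 1
p3 | p4 = 1 | 1 = 1
(p3 | p4) -> p4 = 1 -> 1 = 1
~((p3 | p4) -> p4) = ~1 = 0
(~((p3 -> p4) & p3) -> (p4 | ~((p3 | ~((p3 -> (p4 -> p3)) -> ((p3 -> p4) & p3))) -> p4))) -> ~((p3 | p4) -> p4) = 1 -> 0 = 0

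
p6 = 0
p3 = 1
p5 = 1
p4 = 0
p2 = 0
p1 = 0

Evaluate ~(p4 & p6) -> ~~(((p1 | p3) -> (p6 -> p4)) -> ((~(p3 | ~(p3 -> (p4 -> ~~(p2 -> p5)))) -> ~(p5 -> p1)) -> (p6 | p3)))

1

p4 & p6 = 0 & 0 = 0
~(p4 & p6) = ~0 = 1
p1 | p3 = 0 | 1 = 1
p6 -> p4 = 0 -> 0 = 1
(p1 | p3) -> (p6 -> p4) = 1 -> 1 = 1
p2 -> p5 = 0 -> 1 = 1
~(p2 -> p5) = ~1 = 0
~~(p2 -> p5) = ~0 = 1
p4 -> ~~(p2 -> p5) = 0 -> 1 = 1
p3 -> (p4 -> ~~(p2 -> p5)) = 1 -> 1 = 1
~(p3 -> (p4 -> ~~(p2 -> p5))) = ~1 = 0
p3 | ~(p3 -> (p4 -> ~~(p2 -> p5))) = 1 | 0 = 1
~(p3 | ~(p3 -> (p4 -> ~~(p2 -> p5)))) = ~1 = 0
p5 -> p1 = 1 -> 0 = 0
~(p5 -> p1) = ~0 = 1
~(p3 | ~(p3 -> (p4 -> ~~(p2 -> p5)))) -> ~(p5 -> p1) = 0 -> 1 = 1
p6 | p3 = 0 | 1 = 1
(~(p3 | ~(p3 -> (p4 -> ~~(p2 -> p5)))) -> ~(p5 -> p1)) -> (p6 | p3) = 1 -> 1 = 1
((p1 | p3) -> (p6 -> p4)) -> ((~(p3 | ~(p3 -> (p4 -> ~~(p2 -> p5)))) -> ~(p5 -> p1)) -> (p6 | p3)) = 1 -> 1 = 1
~(((p1 | p3) -> (p6 -> p4)) -> ((~(p3 | ~(p3 -> (p4 -> ~~(p2 -> p5)))) -> ~(p5 -> p1)) -> (p6 | p3))) = ~1 = 0
~~(((p1 | p3) -> (p6 -> p4)) -> ((~(p3 | ~(p3 -> (p4 -> ~~(p2 -> p5)))) -> ~(p5 -> p1)) -> (p6 | p3))) = ~0 = 1
~(p4 & p6) -> ~~(((p1 | p3) -> (p6 -> p4)) -> ((~(p3 | ~(p3 -> (p4 -> ~~(p2 -> p5)))) -> ~(p5 -> p1)) -> (p6 | p3))) = 1 -> 1 = 1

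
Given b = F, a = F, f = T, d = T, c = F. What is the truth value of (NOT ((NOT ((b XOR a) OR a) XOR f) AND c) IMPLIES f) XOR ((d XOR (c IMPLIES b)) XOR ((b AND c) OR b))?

T

b XOR a = F XOR F = F
(b XOR a) OR a = F OR F = F
NOT ((b XOR a) OR a) = NOT F = T
NOT ((b XOR a) OR a) XOR f = T XOR T = F
(NOT ((b XOR a) OR a) XOR f) AND c = F AND F = F
NOT ((NOT ((b XOR a) OR a) XOR f) AND c) = NOT F = T
NOT ((NOT ((b XOR a) OR a) XOR f) AND c) IMPLIES f = T IMPLIES T = T
c IMPLIES b = F IMPLIES F = T
d XOR (c IMPLIES b) = T XOR T = F
b AND c = F AND F = F
(b AND c) OR b = F OR F = F
(d XOR (c IMPLIES b)) XOR ((b AND c) OR b) = F XOR F = F
(NOT ((NOT ((b XOR a) OR a) XOR f) AND c) IMPLIES f) XOR ((d XOR (c IMPLIES b)) XOR ((b AND c) OR b)) = T XOR F = T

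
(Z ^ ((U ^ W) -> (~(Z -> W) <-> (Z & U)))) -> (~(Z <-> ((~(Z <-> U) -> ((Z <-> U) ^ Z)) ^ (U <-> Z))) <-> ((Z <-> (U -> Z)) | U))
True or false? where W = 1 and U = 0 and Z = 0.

U ^ W = 0 ^ 1 = 1
Z -> W = 0 -> 1 = 1
~(Z -> W) = ~1 = 0
Z & U = 0 & 0 = 0
~(Z -> W) <-> (Z & U) = 0 <-> 0 = 1
(U ^ W) -> (~(Z -> W) <-> (Z & U)) = 1 -> 1 = 1
Z ^ ((U ^ W) -> (~(Z -> W) <-> (Z & U))) = 0 ^ 1 = 1
Z <-> U = 0 <-> 0 = 1
~(Z <-> U) = ~1 = 0
Z <-> U = 0 <-> 0 = 1
(Z <-> U) ^ Z = 1 ^ 0 = 1
~(Z <-> U) -> ((Z <-> U) ^ Z) = 0 -> 1 = 1
U <-> Z = 0 <-> 0 = 1
(~(Z <-> U) -> ((Z <-> U) ^ Z)) ^ (U <-> Z) = 1 ^ 1 = 0
Z <-> ((~(Z <-> U) -> ((Z <-> U) ^ Z)) ^ (U <-> Z)) = 0 <-> 0 = 1
~(Z <-> ((~(Z <-> U) -> ((Z <-> U) ^ Z)) ^ (U <-> Z))) = ~1 = 0
U -> Z = 0 -> 0 = 1
Z <-> (U -> Z) = 0 <-> 1 = 0
(Z <-> (U -> Z)) | U = 0 | 0 = 0
~(Z <-> ((~(Z <-> U) -> ((Z <-> U) ^ Z)) ^ (U <-> Z))) <-> ((Z <-> (U -> Z)) | U) = 0 <-> 0 = 1
(Z ^ ((U ^ W) -> (~(Z -> W) <-> (Z & U)))) -> (~(Z <-> ((~(Z <-> U) -> ((Z <-> U) ^ Z)) ^ (U <-> Z))) <-> ((Z <-> (U -> Z)) | U)) = 1 -> 1 = 1

1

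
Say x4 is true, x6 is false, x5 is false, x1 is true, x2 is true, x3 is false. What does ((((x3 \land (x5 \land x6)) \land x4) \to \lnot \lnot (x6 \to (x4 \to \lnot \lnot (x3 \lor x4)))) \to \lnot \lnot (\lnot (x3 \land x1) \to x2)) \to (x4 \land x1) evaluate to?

x5 \land x6 = F \land F = F
x3 \land (x5 \land x6) = F \land F = F
(x3 \land (x5 \land x6)) \land x4 = F \land T = F
x3 \lor x4 = F \lor T = T
\lnot (x3 \lor x4) = \lnot T = F
\lnot \lnot (x3 \lor x4) = \lnot F = T
x4 \to \lnot \lnot (x3 \lor x4) = T \to T = T
x6 \to (x4 \to \lnot \lnot (x3 \lor x4)) = F \to T = T
\lnot (x6 \to (x4 \to \lnot \lnot (x3 \lor x4))) = \lnot T = F
\lnot \lnot (x6 \to (x4 \to \lnot \lnot (x3 \lor x4))) = \lnot F = T
((x3 \land (x5 \land x6)) \land x4) \to \lnot \lnot (x6 \to (x4 \to \lnot \lnot (x3 \lor x4))) = F \to T = T
x3 \land x1 = F \land T = F
\lnot (x3 \land x1) = \lnot F = T
\lnot (x3 \land x1) \to x2 = T \to T = T
\lnot (\lnot (x3 \land x1) \to x2) = \lnot T = F
\lnot \lnot (\lnot (x3 \land x1) \to x2) = \lnot F = T
(((x3 \land (x5 \land x6)) \land x4) \to \lnot \lnot (x6 \to (x4 \to \lnot \lnot (x3 \lor x4)))) \to \lnot \lnot (\lnot (x3 \land x1) \to x2) = T \to T = T
x4 \land x1 = T \land T = T
((((x3 \land (x5 \land x6)) \land x4) \to \lnot \lnot (x6 \to (x4 \to \lnot \lnot (x3 \lor x4)))) \to \lnot \lnot (\lnot (x3 \land x1) \to x2)) \to (x4 \land x1) = T \to T = T

T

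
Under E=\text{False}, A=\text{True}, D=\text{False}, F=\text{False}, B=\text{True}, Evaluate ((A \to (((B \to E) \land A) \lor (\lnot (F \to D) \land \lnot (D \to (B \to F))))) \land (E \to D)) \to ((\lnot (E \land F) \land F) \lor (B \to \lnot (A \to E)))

\text{True}

B \to E = \text{True} \to \text{False} = \text{False}
(B \to E) \land A = \text{False} \land \text{True} = \text{False}
F \to D = \text{False} \to \text{False} = \text{True}
\lnot (F \to D) = \lnot \text{True} = \text{False}
B \to F = \text{True} \to \text{False} = \text{False}
D \to (B \to F) = \text{False} \to \text{False} = \text{True}
\lnot (D \to (B \to F)) = \lnot \text{True} = \text{False}
\lnot (F \to D) \land \lnot (D \to (B \to F)) = \text{False} \land \text{False} = \text{False}
((B \to E) \land A) \lor (\lnot (F \to D) \land \lnot (D \to (B \to F))) = \text{False} \lor \text{False} = \text{False}
A \to (((B \to E) \land A) \lor (\lnot (F \to D) \land \lnot (D \to (B \to F)))) = \text{True} \to \text{False} = \text{False}
E \to D = \text{False} \to \text{False} = \text{True}
(A \to (((B \to E) \land A) \lor (\lnot (F \to D) \land \lnot (D \to (B \to F))))) \land (E \to D) = \text{False} \land \text{True} = \text{False}
E \land F = \text{False} \land \text{False} = \text{False}
\lnot (E \land F) = \lnot \text{False} = \text{True}
\lnot (E \land F) \land F = \text{True} \land \text{False} = \text{False}
A \to E = \text{True} \to \text{False} = \text{False}
\lnot (A \to E) = \lnot \text{False} = \text{True}
B \to \lnot (A \to E) = \text{True} \to \text{True} = \text{True}
(\lnot (E \land F) \land F) \lor (B \to \lnot (A \to E)) = \text{False} \lor \text{True} = \text{True}
((A \to (((B \to E) \land A) \lor (\lnot (F \to D) \land \lnot (D \to (B \to F))))) \land (E \to D)) \to ((\lnot (E \land F) \land F) \lor (B \to \lnot (A \to E))) = \text{False} \to \text{True} = \text{True}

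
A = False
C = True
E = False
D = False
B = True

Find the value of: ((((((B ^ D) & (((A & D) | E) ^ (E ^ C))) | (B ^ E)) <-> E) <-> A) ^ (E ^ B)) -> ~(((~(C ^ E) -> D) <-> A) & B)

Substituting A=False, C=True, E=False, D=False, B=True:
B ^ D = True ^ False = True
A & D = False & False = False
(A & D) | E = False | False = False
E ^ C = False ^ True = True
((A & D) | E) ^ (E ^ C) = False ^ True = True
(B ^ D) & (((A & D) | E) ^ (E ^ C)) = True & True = True
B ^ E = True ^ False = True
((B ^ D) & (((A & D) | E) ^ (E ^ C))) | (B ^ E) = True | True = True
(((B ^ D) & (((A & D) | E) ^ (E ^ C))) | (B ^ E)) <-> E = True <-> False = False
((((B ^ D) & (((A & D) | E) ^ (E ^ C))) | (B ^ E)) <-> E) <-> A = False <-> False = True
E ^ B = False ^ True = True
(((((B ^ D) & (((A & D) | E) ^ (E ^ C))) | (B ^ E)) <-> E) <-> A) ^ (E ^ B) = True ^ True = False
C ^ E = True ^ False = True
~(C ^ E) = ~True = False
~(C ^ E) -> D = False -> False = True
(~(C ^ E) -> D) <-> A = True <-> False = False
((~(C ^ E) -> D) <-> A) & B = False & True = False
~(((~(C ^ E) -> D) <-> A) & B) = ~False = True
((((((B ^ D) & (((A & D) | E) ^ (E ^ C))) | (B ^ E)) <-> E) <-> A) ^ (E ^ B)) -> ~(((~(C ^ E) -> D) <-> A) & B) = False -> True = True

True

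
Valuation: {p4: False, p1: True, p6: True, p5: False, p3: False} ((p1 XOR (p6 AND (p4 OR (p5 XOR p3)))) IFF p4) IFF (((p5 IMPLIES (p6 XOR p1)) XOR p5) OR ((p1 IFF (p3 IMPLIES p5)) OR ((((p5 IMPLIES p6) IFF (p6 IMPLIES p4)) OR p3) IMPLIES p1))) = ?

Substituting p4=False, p1=True, p6=True, p5=False, p3=False:
p5 XOR p3 = False XOR False = False
p4 OR (p5 XOR p3) = False OR False = False
p6 AND (p4 OR (p5 XOR p3)) = True AND False = False
p1 XOR (p6 AND (p4 OR (p5 XOR p3))) = True XOR False = True
(p1 XOR (p6 AND (p4 OR (p5 XOR p3)))) IFF p4 = True IFF False = False
p6 XOR p1 = True XOR True = False
p5 IMPLIES (p6 XOR p1) = False IMPLIES False = True
(p5 IMPLIES (p6 XOR p1)) XOR p5 = True XOR False = True
p3 IMPLIES p5 = False IMPLIES False = True
p1 IFF (p3 IMPLIES p5) = True IFF True = True
p5 IMPLIES p6 = False IMPLIES True = True
p6 IMPLIES p4 = True IMPLIES False = False
(p5 IMPLIES p6) IFF (p6 IMPLIES p4) = True IFF False = False
((p5 IMPLIES p6) IFF (p6 IMPLIES p4)) OR p3 = False OR False = False
(((p5 IMPLIES p6) IFF (p6 IMPLIES p4)) OR p3) IMPLIES p1 = False IMPLIES True = True
(p1 IFF (p3 IMPLIES p5)) OR ((((p5 IMPLIES p6) IFF (p6 IMPLIES p4)) OR p3) IMPLIES p1) = True OR True = True
((p5 IMPLIES (p6 XOR p1)) XOR p5) OR ((p1 IFF (p3 IMPLIES p5)) OR ((((p5 IMPLIES p6) IFF (p6 IMPLIES p4)) OR p3) IMPLIES p1)) = True OR True = True
((p1 XOR (p6 AND (p4 OR (p5 XOR p3)))) IFF p4) IFF (((p5 IMPLIES (p6 XOR p1)) XOR p5) OR ((p1 IFF (p3 IMPLIES p5)) OR ((((p5 IMPLIES p6) IFF (p6 IMPLIES p4)) OR p3) IMPLIES p1))) = False IFF True = False

False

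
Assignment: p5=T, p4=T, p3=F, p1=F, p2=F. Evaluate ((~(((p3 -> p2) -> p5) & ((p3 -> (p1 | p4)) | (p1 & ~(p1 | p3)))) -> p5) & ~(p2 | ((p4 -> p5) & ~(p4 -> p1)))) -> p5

T

p3 -> p2 = F -> F = T
(p3 -> p2) -> p5 = T -> T = T
p1 | p4 = F | T = T
p3 -> (p1 | p4) = F -> T = T
p1 | p3 = F | F = F
~(p1 | p3) = ~F = T
p1 & ~(p1 | p3) = F & T = F
(p3 -> (p1 | p4)) | (p1 & ~(p1 | p3)) = T | F = T
((p3 -> p2) -> p5) & ((p3 -> (p1 | p4)) | (p1 & ~(p1 | p3))) = T & T = T
~(((p3 -> p2) -> p5) & ((p3 -> (p1 | p4)) | (p1 & ~(p1 | p3)))) = ~T = F
~(((p3 -> p2) -> p5) & ((p3 -> (p1 | p4)) | (p1 & ~(p1 | p3)))) -> p5 = F -> T = T
p4 -> p5 = T -> T = T
p4 -> p1 = T -> F = F
~(p4 -> p1) = ~F = T
(p4 -> p5) & ~(p4 -> p1) = T & T = T
p2 | ((p4 -> p5) & ~(p4 -> p1)) = F | T = T
~(p2 | ((p4 -> p5) & ~(p4 -> p1))) = ~T = F
(~(((p3 -> p2) -> p5) & ((p3 -> (p1 | p4)) | (p1 & ~(p1 | p3)))) -> p5) & ~(p2 | ((p4 -> p5) & ~(p4 -> p1))) = T & F = F
((~(((p3 -> p2) -> p5) & ((p3 -> (p1 | p4)) | (p1 & ~(p1 | p3)))) -> p5) & ~(p2 | ((p4 -> p5) & ~(p4 -> p1)))) -> p5 = F -> T = T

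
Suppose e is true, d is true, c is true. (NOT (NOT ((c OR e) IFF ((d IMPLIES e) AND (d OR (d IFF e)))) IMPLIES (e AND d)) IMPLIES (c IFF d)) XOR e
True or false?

c OR e = True OR True = True
d IMPLIES e = True IMPLIES True = True
d IFF e = True IFF True = True
d OR (d IFF e) = True OR True = True
(d IMPLIES e) AND (d OR (d IFF e)) = True AND True = True
(c OR e) IFF ((d IMPLIES e) AND (d OR (d IFF e))) = True IFF True = True
NOT ((c OR e) IFF ((d IMPLIES e) AND (d OR (d IFF e)))) = NOT True = False
e AND d = True AND True = True
NOT ((c OR e) IFF ((d IMPLIES e) AND (d OR (d IFF e)))) IMPLIES (e AND d) = False IMPLIES True = True
NOT (NOT ((c OR e) IFF ((d IMPLIES e) AND (d OR (d IFF e)))) IMPLIES (e AND d)) = NOT True = False
c IFF d = True IFF True = True
NOT (NOT ((c OR e) IFF ((d IMPLIES e) AND (d OR (d IFF e)))) IMPLIES (e AND d)) IMPLIES (c IFF d) = False IMPLIES True = True
(NOT (NOT ((c OR e) IFF ((d IMPLIES e) AND (d OR (d IFF e)))) IMPLIES (e AND d)) IMPLIES (c IFF d)) XOR e = True XOR True = False

False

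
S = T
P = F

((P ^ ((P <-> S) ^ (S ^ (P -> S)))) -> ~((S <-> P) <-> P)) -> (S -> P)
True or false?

P <-> S = F <-> T = F
P -> S = F -> T = T
S ^ (P -> S) = T ^ T = F
(P <-> S) ^ (S ^ (P -> S)) = F ^ F = F
P ^ ((P <-> S) ^ (S ^ (P -> S))) = F ^ F = F
S <-> P = T <-> F = F
(S <-> P) <-> P = F <-> F = T
~((S <-> P) <-> P) = ~T = F
(P ^ ((P <-> S) ^ (S ^ (P -> S)))) -> ~((S <-> P) <-> P) = F -> F = T
S -> P = T -> F = F
((P ^ ((P <-> S) ^ (S ^ (P -> S)))) -> ~((S <-> P) <-> P)) -> (S -> P) = T -> F = F

F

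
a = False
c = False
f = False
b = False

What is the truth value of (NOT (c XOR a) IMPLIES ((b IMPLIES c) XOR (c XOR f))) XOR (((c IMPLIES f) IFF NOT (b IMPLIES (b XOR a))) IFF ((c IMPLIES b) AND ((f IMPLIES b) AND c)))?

False

c XOR a = False XOR False = False
NOT (c XOR a) = NOT False = True
b IMPLIES c = False IMPLIES False = True
c XOR f = False XOR False = False
(b IMPLIES c) XOR (c XOR f) = True XOR False = True
NOT (c XOR a) IMPLIES ((b IMPLIES c) XOR (c XOR f)) = True IMPLIES True = True
c IMPLIES f = False IMPLIES False = True
b XOR a = False XOR False = False
b IMPLIES (b XOR a) = False IMPLIES False = True
NOT (b IMPLIES (b XOR a)) = NOT True = False
(c IMPLIES f) IFF NOT (b IMPLIES (b XOR a)) = True IFF False = False
c IMPLIES b = False IMPLIES False = True
f IMPLIES b = False IMPLIES False = True
(f IMPLIES b) AND c = True AND False = False
(c IMPLIES b) AND ((f IMPLIES b) AND c) = True AND False = False
((c IMPLIES f) IFF NOT (b IMPLIES (b XOR a))) IFF ((c IMPLIES b) AND ((f IMPLIES b) AND c)) = False IFF False = True
(NOT (c XOR a) IMPLIES ((b IMPLIES c) XOR (c XOR f))) XOR (((c IMPLIES f) IFF NOT (b IMPLIES (b XOR a))) IFF ((c IMPLIES b) AND ((f IMPLIES b) AND c))) = True XOR True = False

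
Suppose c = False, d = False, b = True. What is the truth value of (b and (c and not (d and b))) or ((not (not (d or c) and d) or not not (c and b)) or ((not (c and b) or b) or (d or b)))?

d and b = False and True = False
not (d and b) = not False = True
c and not (d and b) = False and True = False
b and (c and not (d and b)) = True and False = False
d or c = False or False = False
not (d or c) = not False = True
not (d or c) and d = True and False = False
not (not (d or c) and d) = not False = True
c and b = False and True = False
not (c and b) = not False = True
not not (c and b) = not True = False
not (not (d or c) and d) or not not (c and b) = True or False = True
c and b = False and True = False
not (c and b) = not False = True
not (c and b) or b = True or True = True
d or b = False or True = True
(not (c and b) or b) or (d or b) = True or True = True
(not (not (d or c) and d) or not not (c and b)) or ((not (c and b) or b) or (d or b)) = True or True = True
(b and (c and not (d and b))) or ((not (not (d or c) and d) or not not (c and b)) or ((not (c and b) or b) or (d or b))) = False or True = True

True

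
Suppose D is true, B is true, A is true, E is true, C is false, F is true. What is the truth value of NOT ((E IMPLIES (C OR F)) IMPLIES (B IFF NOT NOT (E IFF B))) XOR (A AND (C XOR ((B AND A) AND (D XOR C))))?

C OR F = false OR true = true
E IMPLIES (C OR F) = true IMPLIES true = true
E IFF B = true IFF true = true
NOT (E IFF B) = NOT true = false
NOT NOT (E IFF B) = NOT false = true
B IFF NOT NOT (E IFF B) = true IFF true = true
(E IMPLIES (C OR F)) IMPLIES (B IFF NOT NOT (E IFF B)) = true IMPLIES true = true
NOT ((E IMPLIES (C OR F)) IMPLIES (B IFF NOT NOT (E IFF B))) = NOT true = false
B AND A = true AND true = true
D XOR C = true XOR false = true
(B AND A) AND (D XOR C) = true AND true = true
C XOR ((B AND A) AND (D XOR C)) = false XOR true = true
A AND (C XOR ((B AND A) AND (D XOR C))) = true AND true = true
NOT ((E IMPLIES (C OR F)) IMPLIES (B IFF NOT NOT (E IFF B))) XOR (A AND (C XOR ((B AND A) AND (D XOR C)))) = false XOR true = true

true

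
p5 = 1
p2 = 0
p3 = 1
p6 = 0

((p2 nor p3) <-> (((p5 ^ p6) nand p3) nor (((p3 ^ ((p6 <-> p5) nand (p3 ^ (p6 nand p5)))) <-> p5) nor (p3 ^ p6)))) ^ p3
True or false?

1

Substituting p5=1, p2=0, p3=1, p6=0:
p2 nor p3 = 0 nor 1 = 0
p5 ^ p6 = 1 ^ 0 = 1
(p5 ^ p6) nand p3 = 1 nand 1 = 0
p6 <-> p5 = 0 <-> 1 = 0
p6 nand p5 = 0 nand 1 = 1
p3 ^ (p6 nand p5) = 1 ^ 1 = 0
(p6 <-> p5) nand (p3 ^ (p6 nand p5)) = 0 nand 0 = 1
p3 ^ ((p6 <-> p5) nand (p3 ^ (p6 nand p5))) = 1 ^ 1 = 0
(p3 ^ ((p6 <-> p5) nand (p3 ^ (p6 nand p5)))) <-> p5 = 0 <-> 1 = 0
p3 ^ p6 = 1 ^ 0 = 1
((p3 ^ ((p6 <-> p5) nand (p3 ^ (p6 nand p5)))) <-> p5) nor (p3 ^ p6) = 0 nor 1 = 0
((p5 ^ p6) nand p3) nor (((p3 ^ ((p6 <-> p5) nand (p3 ^ (p6 nand p5)))) <-> p5) nor (p3 ^ p6)) = 0 nor 0 = 1
(p2 nor p3) <-> (((p5 ^ p6) nand p3) nor (((p3 ^ ((p6 <-> p5) nand (p3 ^ (p6 nand p5)))) <-> p5) nor (p3 ^ p6))) = 0 <-> 1 = 0
((p2 nor p3) <-> (((p5 ^ p6) nand p3) nor (((p3 ^ ((p6 <-> p5) nand (p3 ^ (p6 nand p5)))) <-> p5) nor (p3 ^ p6)))) ^ p3 = 0 ^ 1 = 1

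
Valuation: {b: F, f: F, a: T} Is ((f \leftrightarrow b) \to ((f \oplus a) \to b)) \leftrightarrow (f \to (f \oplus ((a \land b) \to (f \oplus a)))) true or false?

F

f \leftrightarrow b = F \leftrightarrow F = T
f \oplus a = F \oplus T = T
(f \oplus a) \to b = T \to F = F
(f \leftrightarrow b) \to ((f \oplus a) \to b) = T \to F = F
a \land b = T \land F = F
f \oplus a = F \oplus T = T
(a \land b) \to (f \oplus a) = F \to T = T
f \oplus ((a \land b) \to (f \oplus a)) = F \oplus T = T
f \to (f \oplus ((a \land b) \to (f \oplus a))) = F \to T = T
((f \leftrightarrow b) \to ((f \oplus a) \to b)) \leftrightarrow (f \to (f \oplus ((a \land b) \to (f \oplus a)))) = F \leftrightarrow T = F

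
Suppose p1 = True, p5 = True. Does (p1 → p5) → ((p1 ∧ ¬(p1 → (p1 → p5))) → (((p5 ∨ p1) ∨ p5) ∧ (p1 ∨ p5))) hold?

True

p1 → p5 = True → True = True
p1 → p5 = True → True = True
p1 → (p1 → p5) = True → True = True
¬(p1 → (p1 → p5)) = ¬True = False
p1 ∧ ¬(p1 → (p1 → p5)) = True ∧ False = False
p5 ∨ p1 = True ∨ True = True
(p5 ∨ p1) ∨ p5 = True ∨ True = True
p1 ∨ p5 = True ∨ True = True
((p5 ∨ p1) ∨ p5) ∧ (p1 ∨ p5) = True ∧ True = True
(p1 ∧ ¬(p1 → (p1 → p5))) → (((p5 ∨ p1) ∨ p5) ∧ (p1 ∨ p5)) = False → True = True
(p1 → p5) → ((p1 ∧ ¬(p1 → (p1 → p5))) → (((p5 ∨ p1) ∨ p5) ∧ (p1 ∨ p5))) = True → True = True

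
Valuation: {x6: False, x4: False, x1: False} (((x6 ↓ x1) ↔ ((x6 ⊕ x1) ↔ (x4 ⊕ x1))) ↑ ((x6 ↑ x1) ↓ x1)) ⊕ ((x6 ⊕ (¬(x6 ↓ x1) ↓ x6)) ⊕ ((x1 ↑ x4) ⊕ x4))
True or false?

True

x6 ↓ x1 = False ↓ False = True
x6 ⊕ x1 = False ⊕ False = False
x4 ⊕ x1 = False ⊕ False = False
(x6 ⊕ x1) ↔ (x4 ⊕ x1) = False ↔ False = True
(x6 ↓ x1) ↔ ((x6 ⊕ x1) ↔ (x4 ⊕ x1)) = True ↔ True = True
x6 ↑ x1 = False ↑ False = True
(x6 ↑ x1) ↓ x1 = True ↓ False = False
((x6 ↓ x1) ↔ ((x6 ⊕ x1) ↔ (x4 ⊕ x1))) ↑ ((x6 ↑ x1) ↓ x1) = True ↑ False = True
x6 ↓ x1 = False ↓ False = True
¬(x6 ↓ x1) = ¬True = False
¬(x6 ↓ x1) ↓ x6 = False ↓ False = True
x6 ⊕ (¬(x6 ↓ x1) ↓ x6) = False ⊕ True = True
x1 ↑ x4 = False ↑ False = True
(x1 ↑ x4) ⊕ x4 = True ⊕ False = True
(x6 ⊕ (¬(x6 ↓ x1) ↓ x6)) ⊕ ((x1 ↑ x4) ⊕ x4) = True ⊕ True = False
(((x6 ↓ x1) ↔ ((x6 ⊕ x1) ↔ (x4 ⊕ x1))) ↑ ((x6 ↑ x1) ↓ x1)) ⊕ ((x6 ⊕ (¬(x6 ↓ x1) ↓ x6)) ⊕ ((x1 ↑ x4) ⊕ x4)) = True ⊕ False = True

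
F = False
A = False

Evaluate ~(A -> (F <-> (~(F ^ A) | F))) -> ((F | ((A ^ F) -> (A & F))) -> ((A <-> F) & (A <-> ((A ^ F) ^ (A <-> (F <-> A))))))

True

Substituting F=False, A=False:
F ^ A = False ^ False = False
~(F ^ A) = ~False = True
~(F ^ A) | F = True | False = True
F <-> (~(F ^ A) | F) = False <-> True = False
A -> (F <-> (~(F ^ A) | F)) = False -> False = True
~(A -> (F <-> (~(F ^ A) | F))) = ~True = False
A ^ F = False ^ False = False
A & F = False & False = False
(A ^ F) -> (A & F) = False -> False = True
F | ((A ^ F) -> (A & F)) = False | True = True
A <-> F = False <-> False = True
A ^ F = False ^ False = False
F <-> A = False <-> False = True
A <-> (F <-> A) = False <-> True = False
(A ^ F) ^ (A <-> (F <-> A)) = False ^ False = False
A <-> ((A ^ F) ^ (A <-> (F <-> A))) = False <-> False = True
(A <-> F) & (A <-> ((A ^ F) ^ (A <-> (F <-> A)))) = True & True = True
(F | ((A ^ F) -> (A & F))) -> ((A <-> F) & (A <-> ((A ^ F) ^ (A <-> (F <-> A))))) = True -> True = True
~(A -> (F <-> (~(F ^ A) | F))) -> ((F | ((A ^ F) -> (A & F))) -> ((A <-> F) & (A <-> ((A ^ F) ^ (A <-> (F <-> A)))))) = False -> True = True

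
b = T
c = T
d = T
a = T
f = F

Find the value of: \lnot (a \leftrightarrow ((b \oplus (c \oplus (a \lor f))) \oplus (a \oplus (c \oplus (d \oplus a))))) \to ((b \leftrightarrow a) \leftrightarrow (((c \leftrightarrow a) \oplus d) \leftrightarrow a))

Substituting b=T, c=T, d=T, a=T, f=F:
a \lor f = T \lor F = T
c \oplus (a \lor f) = T \oplus T = F
b \oplus (c \oplus (a \lor f)) = T \oplus F = T
d \oplus a = T \oplus T = F
c \oplus (d \oplus a) = T \oplus F = T
a \oplus (c \oplus (d \oplus a)) = T \oplus T = F
(b \oplus (c \oplus (a \lor f))) \oplus (a \oplus (c \oplus (d \oplus a))) = T \oplus F = T
a \leftrightarrow ((b \oplus (c \oplus (a \lor f))) \oplus (a \oplus (c \oplus (d \oplus a)))) = T \leftrightarrow T = T
\lnot (a \leftrightarrow ((b \oplus (c \oplus (a \lor f))) \oplus (a \oplus (c \oplus (d \oplus a))))) = \lnot T = F
b \leftrightarrow a = T \leftrightarrow T = T
c \leftrightarrow a = T \leftrightarrow T = T
(c \leftrightarrow a) \oplus d = T \oplus T = F
((c \leftrightarrow a) \oplus d) \leftrightarrow a = F \leftrightarrow T = F
(b \leftrightarrow a) \leftrightarrow (((c \leftrightarrow a) \oplus d) \leftrightarrow a) = T \leftrightarrow F = F
\lnot (a \leftrightarrow ((b \oplus (c \oplus (a \lor f))) \oplus (a \oplus (c \oplus (d \oplus a))))) \to ((b \leftrightarrow a) \leftrightarrow (((c \leftrightarrow a) \oplus d) \leftrightarrow a)) = F \to F = T

T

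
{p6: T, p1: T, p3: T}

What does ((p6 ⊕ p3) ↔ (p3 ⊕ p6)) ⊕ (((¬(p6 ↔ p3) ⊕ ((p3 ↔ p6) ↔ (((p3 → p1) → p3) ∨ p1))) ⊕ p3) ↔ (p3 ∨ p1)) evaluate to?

Substituting p6=T, p1=T, p3=T:
p6 ⊕ p3 = T ⊕ T = F
p3 ⊕ p6 = T ⊕ T = F
(p6 ⊕ p3) ↔ (p3 ⊕ p6) = F ↔ F = T
p6 ↔ p3 = T ↔ T = T
¬(p6 ↔ p3) = ¬T = F
p3 ↔ p6 = T ↔ T = T
p3 → p1 = T → T = T
(p3 → p1) → p3 = T → T = T
((p3 → p1) → p3) ∨ p1 = T ∨ T = T
(p3 ↔ p6) ↔ (((p3 → p1) → p3) ∨ p1) = T ↔ T = T
¬(p6 ↔ p3) ⊕ ((p3 ↔ p6) ↔ (((p3 → p1) → p3) ∨ p1)) = F ⊕ T = T
(¬(p6 ↔ p3) ⊕ ((p3 ↔ p6) ↔ (((p3 → p1) → p3) ∨ p1))) ⊕ p3 = T ⊕ T = F
p3 ∨ p1 = T ∨ T = T
((¬(p6 ↔ p3) ⊕ ((p3 ↔ p6) ↔ (((p3 → p1) → p3) ∨ p1))) ⊕ p3) ↔ (p3 ∨ p1) = F ↔ T = F
((p6 ⊕ p3) ↔ (p3 ⊕ p6)) ⊕ (((¬(p6 ↔ p3) ⊕ ((p3 ↔ p6) ↔ (((p3 → p1) → p3) ∨ p1))) ⊕ p3) ↔ (p3 ∨ p1)) = T ⊕ F = T

T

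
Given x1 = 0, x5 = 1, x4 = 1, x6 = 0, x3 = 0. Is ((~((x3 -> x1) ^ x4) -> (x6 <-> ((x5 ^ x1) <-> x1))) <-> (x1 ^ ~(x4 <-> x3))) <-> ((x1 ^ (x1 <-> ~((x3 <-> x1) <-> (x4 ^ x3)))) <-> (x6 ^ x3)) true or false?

0

Substituting x1=0, x5=1, x4=1, x6=0, x3=0:
x3 -> x1 = 0 -> 0 = 1
(x3 -> x1) ^ x4 = 1 ^ 1 = 0
~((x3 -> x1) ^ x4) = ~0 = 1
x5 ^ x1 = 1 ^ 0 = 1
(x5 ^ x1) <-> x1 = 1 <-> 0 = 0
x6 <-> ((x5 ^ x1) <-> x1) = 0 <-> 0 = 1
~((x3 -> x1) ^ x4) -> (x6 <-> ((x5 ^ x1) <-> x1)) = 1 -> 1 = 1
x4 <-> x3 = 1 <-> 0 = 0
~(x4 <-> x3) = ~0 = 1
x1 ^ ~(x4 <-> x3) = 0 ^ 1 = 1
(~((x3 -> x1) ^ x4) -> (x6 <-> ((x5 ^ x1) <-> x1))) <-> (x1 ^ ~(x4 <-> x3)) = 1 <-> 1 = 1
x3 <-> x1 = 0 <-> 0 = 1
x4 ^ x3 = 1 ^ 0 = 1
(x3 <-> x1) <-> (x4 ^ x3) = 1 <-> 1 = 1
~((x3 <-> x1) <-> (x4 ^ x3)) = ~1 = 0
x1 <-> ~((x3 <-> x1) <-> (x4 ^ x3)) = 0 <-> 0 = 1
x1 ^ (x1 <-> ~((x3 <-> x1) <-> (x4 ^ x3))) = 0 ^ 1 = 1
x6 ^ x3 = 0 ^ 0 = 0
(x1 ^ (x1 <-> ~((x3 <-> x1) <-> (x4 ^ x3)))) <-> (x6 ^ x3) = 1 <-> 0 = 0
((~((x3 -> x1) ^ x4) -> (x6 <-> ((x5 ^ x1) <-> x1))) <-> (x1 ^ ~(x4 <-> x3))) <-> ((x1 ^ (x1 <-> ~((x3 <-> x1) <-> (x4 ^ x3)))) <-> (x6 ^ x3)) = 1 <-> 0 = 0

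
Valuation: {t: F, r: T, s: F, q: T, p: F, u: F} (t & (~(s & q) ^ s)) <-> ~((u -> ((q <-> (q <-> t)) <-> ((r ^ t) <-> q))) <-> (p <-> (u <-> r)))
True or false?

T

Substituting t=F, r=T, s=F, q=T, p=F, u=F:
s & q = F & T = F
~(s & q) = ~F = T
~(s & q) ^ s = T ^ F = T
t & (~(s & q) ^ s) = F & T = F
q <-> t = T <-> F = F
q <-> (q <-> t) = T <-> F = F
r ^ t = T ^ F = T
(r ^ t) <-> q = T <-> T = T
(q <-> (q <-> t)) <-> ((r ^ t) <-> q) = F <-> T = F
u -> ((q <-> (q <-> t)) <-> ((r ^ t) <-> q)) = F -> F = T
u <-> r = F <-> T = F
p <-> (u <-> r) = F <-> F = T
(u -> ((q <-> (q <-> t)) <-> ((r ^ t) <-> q))) <-> (p <-> (u <-> r)) = T <-> T = T
~((u -> ((q <-> (q <-> t)) <-> ((r ^ t) <-> q))) <-> (p <-> (u <-> r))) = ~T = F
(t & (~(s & q) ^ s)) <-> ~((u -> ((q <-> (q <-> t)) <-> ((r ^ t) <-> q))) <-> (p <-> (u <-> r))) = F <-> F = T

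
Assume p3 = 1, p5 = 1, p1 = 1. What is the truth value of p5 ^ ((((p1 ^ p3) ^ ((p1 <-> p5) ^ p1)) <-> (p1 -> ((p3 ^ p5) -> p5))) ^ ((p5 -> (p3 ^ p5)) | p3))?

p1 ^ p3 = 1 ^ 1 = 0
p1 <-> p5 = 1 <-> 1 = 1
(p1 <-> p5) ^ p1 = 1 ^ 1 = 0
(p1 ^ p3) ^ ((p1 <-> p5) ^ p1) = 0 ^ 0 = 0
p3 ^ p5 = 1 ^ 1 = 0
(p3 ^ p5) -> p5 = 0 -> 1 = 1
p1 -> ((p3 ^ p5) -> p5) = 1 -> 1 = 1
((p1 ^ p3) ^ ((p1 <-> p5) ^ p1)) <-> (p1 -> ((p3 ^ p5) -> p5)) = 0 <-> 1 = 0
p3 ^ p5 = 1 ^ 1 = 0
p5 -> (p3 ^ p5) = 1 -> 0 = 0
(p5 -> (p3 ^ p5)) | p3 = 0 | 1 = 1
(((p1 ^ p3) ^ ((p1 <-> p5) ^ p1)) <-> (p1 -> ((p3 ^ p5) -> p5))) ^ ((p5 -> (p3 ^ p5)) | p3) = 0 ^ 1 = 1
p5 ^ ((((p1 ^ p3) ^ ((p1 <-> p5) ^ p1)) <-> (p1 -> ((p3 ^ p5) -> p5))) ^ ((p5 -> (p3 ^ p5)) | p3)) = 1 ^ 1 = 0

0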